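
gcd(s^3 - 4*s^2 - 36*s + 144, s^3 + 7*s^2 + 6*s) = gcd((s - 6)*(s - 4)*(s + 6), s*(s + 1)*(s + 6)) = s + 6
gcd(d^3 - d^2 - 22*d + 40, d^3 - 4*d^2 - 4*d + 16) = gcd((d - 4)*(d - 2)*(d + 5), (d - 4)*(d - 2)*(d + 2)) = d^2 - 6*d + 8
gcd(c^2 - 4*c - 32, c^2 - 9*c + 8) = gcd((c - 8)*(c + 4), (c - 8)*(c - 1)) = c - 8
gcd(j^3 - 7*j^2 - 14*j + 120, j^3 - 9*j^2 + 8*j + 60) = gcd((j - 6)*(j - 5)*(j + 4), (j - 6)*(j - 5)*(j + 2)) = j^2 - 11*j + 30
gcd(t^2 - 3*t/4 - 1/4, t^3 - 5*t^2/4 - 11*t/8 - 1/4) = t + 1/4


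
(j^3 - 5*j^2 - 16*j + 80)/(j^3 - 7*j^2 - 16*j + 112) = (j - 5)/(j - 7)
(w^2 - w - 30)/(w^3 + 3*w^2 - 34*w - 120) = 1/(w + 4)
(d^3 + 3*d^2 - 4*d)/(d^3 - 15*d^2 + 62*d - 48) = d*(d + 4)/(d^2 - 14*d + 48)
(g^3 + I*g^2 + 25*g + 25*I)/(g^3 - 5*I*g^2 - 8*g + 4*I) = (g^3 + I*g^2 + 25*g + 25*I)/(g^3 - 5*I*g^2 - 8*g + 4*I)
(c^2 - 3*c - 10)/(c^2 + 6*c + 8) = (c - 5)/(c + 4)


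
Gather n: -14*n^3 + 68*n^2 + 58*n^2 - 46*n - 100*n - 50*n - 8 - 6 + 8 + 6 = -14*n^3 + 126*n^2 - 196*n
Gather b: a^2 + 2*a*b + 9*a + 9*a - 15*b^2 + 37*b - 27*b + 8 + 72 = a^2 + 18*a - 15*b^2 + b*(2*a + 10) + 80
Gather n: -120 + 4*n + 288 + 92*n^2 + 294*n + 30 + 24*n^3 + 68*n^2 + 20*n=24*n^3 + 160*n^2 + 318*n + 198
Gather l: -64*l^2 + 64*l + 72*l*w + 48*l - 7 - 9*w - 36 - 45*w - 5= -64*l^2 + l*(72*w + 112) - 54*w - 48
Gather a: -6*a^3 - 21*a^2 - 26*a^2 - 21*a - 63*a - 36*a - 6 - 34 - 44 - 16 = -6*a^3 - 47*a^2 - 120*a - 100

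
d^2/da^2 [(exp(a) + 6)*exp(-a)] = 6*exp(-a)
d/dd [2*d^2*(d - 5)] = 2*d*(3*d - 10)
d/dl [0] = 0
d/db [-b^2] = -2*b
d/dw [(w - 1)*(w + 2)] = 2*w + 1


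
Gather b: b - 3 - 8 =b - 11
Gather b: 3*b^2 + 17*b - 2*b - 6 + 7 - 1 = 3*b^2 + 15*b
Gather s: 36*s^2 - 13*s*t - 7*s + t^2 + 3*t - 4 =36*s^2 + s*(-13*t - 7) + t^2 + 3*t - 4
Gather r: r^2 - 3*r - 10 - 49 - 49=r^2 - 3*r - 108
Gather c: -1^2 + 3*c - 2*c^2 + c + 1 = -2*c^2 + 4*c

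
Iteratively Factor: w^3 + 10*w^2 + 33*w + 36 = (w + 3)*(w^2 + 7*w + 12) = (w + 3)*(w + 4)*(w + 3)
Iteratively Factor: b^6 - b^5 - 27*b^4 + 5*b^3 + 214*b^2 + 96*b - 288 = (b + 3)*(b^5 - 4*b^4 - 15*b^3 + 50*b^2 + 64*b - 96) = (b - 4)*(b + 3)*(b^4 - 15*b^2 - 10*b + 24) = (b - 4)*(b + 2)*(b + 3)*(b^3 - 2*b^2 - 11*b + 12) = (b - 4)^2*(b + 2)*(b + 3)*(b^2 + 2*b - 3) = (b - 4)^2*(b - 1)*(b + 2)*(b + 3)*(b + 3)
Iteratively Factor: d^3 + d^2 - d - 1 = (d + 1)*(d^2 - 1) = (d + 1)^2*(d - 1)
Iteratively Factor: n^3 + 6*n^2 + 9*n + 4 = (n + 1)*(n^2 + 5*n + 4) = (n + 1)^2*(n + 4)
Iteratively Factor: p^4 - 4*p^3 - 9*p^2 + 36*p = (p - 3)*(p^3 - p^2 - 12*p) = (p - 4)*(p - 3)*(p^2 + 3*p) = p*(p - 4)*(p - 3)*(p + 3)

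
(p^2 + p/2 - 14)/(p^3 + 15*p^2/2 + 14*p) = (2*p - 7)/(p*(2*p + 7))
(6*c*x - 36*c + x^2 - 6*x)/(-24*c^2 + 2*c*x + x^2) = (x - 6)/(-4*c + x)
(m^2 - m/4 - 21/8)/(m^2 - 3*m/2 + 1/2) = (8*m^2 - 2*m - 21)/(4*(2*m^2 - 3*m + 1))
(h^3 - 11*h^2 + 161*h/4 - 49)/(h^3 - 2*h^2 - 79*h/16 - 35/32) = 8*(2*h^2 - 15*h + 28)/(16*h^2 + 24*h + 5)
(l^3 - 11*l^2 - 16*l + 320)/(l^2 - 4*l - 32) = (l^2 - 3*l - 40)/(l + 4)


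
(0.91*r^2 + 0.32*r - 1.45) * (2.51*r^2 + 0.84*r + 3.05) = 2.2841*r^4 + 1.5676*r^3 - 0.5952*r^2 - 0.242*r - 4.4225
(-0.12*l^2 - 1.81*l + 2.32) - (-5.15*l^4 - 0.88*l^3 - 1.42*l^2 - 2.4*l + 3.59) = 5.15*l^4 + 0.88*l^3 + 1.3*l^2 + 0.59*l - 1.27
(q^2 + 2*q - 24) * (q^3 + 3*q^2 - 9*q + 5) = q^5 + 5*q^4 - 27*q^3 - 85*q^2 + 226*q - 120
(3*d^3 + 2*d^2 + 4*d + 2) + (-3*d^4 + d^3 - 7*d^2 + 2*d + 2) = -3*d^4 + 4*d^3 - 5*d^2 + 6*d + 4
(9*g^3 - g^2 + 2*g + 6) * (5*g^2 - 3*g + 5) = 45*g^5 - 32*g^4 + 58*g^3 + 19*g^2 - 8*g + 30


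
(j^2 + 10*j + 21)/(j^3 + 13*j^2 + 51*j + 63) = 1/(j + 3)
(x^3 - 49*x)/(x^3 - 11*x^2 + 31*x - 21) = x*(x + 7)/(x^2 - 4*x + 3)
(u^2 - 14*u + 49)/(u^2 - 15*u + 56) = (u - 7)/(u - 8)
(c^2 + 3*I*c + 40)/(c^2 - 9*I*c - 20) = (c + 8*I)/(c - 4*I)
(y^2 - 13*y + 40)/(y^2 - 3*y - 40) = (y - 5)/(y + 5)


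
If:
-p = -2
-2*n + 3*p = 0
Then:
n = 3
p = 2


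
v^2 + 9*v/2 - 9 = (v - 3/2)*(v + 6)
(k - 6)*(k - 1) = k^2 - 7*k + 6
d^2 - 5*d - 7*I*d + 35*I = (d - 5)*(d - 7*I)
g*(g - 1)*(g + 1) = g^3 - g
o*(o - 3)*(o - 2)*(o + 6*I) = o^4 - 5*o^3 + 6*I*o^3 + 6*o^2 - 30*I*o^2 + 36*I*o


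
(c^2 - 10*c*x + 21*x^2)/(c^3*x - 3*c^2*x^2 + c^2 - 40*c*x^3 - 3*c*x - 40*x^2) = (-c^2 + 10*c*x - 21*x^2)/(-c^3*x + 3*c^2*x^2 - c^2 + 40*c*x^3 + 3*c*x + 40*x^2)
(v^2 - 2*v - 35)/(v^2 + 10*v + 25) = (v - 7)/(v + 5)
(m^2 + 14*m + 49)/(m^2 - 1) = (m^2 + 14*m + 49)/(m^2 - 1)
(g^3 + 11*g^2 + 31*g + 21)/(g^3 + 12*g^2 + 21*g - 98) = (g^2 + 4*g + 3)/(g^2 + 5*g - 14)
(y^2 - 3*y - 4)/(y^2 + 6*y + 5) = (y - 4)/(y + 5)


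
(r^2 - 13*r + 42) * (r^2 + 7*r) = r^4 - 6*r^3 - 49*r^2 + 294*r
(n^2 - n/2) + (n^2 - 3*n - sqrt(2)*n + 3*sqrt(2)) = 2*n^2 - 7*n/2 - sqrt(2)*n + 3*sqrt(2)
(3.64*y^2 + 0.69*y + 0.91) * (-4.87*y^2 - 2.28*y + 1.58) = -17.7268*y^4 - 11.6595*y^3 - 0.253699999999999*y^2 - 0.9846*y + 1.4378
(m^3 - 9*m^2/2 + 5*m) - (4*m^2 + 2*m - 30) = m^3 - 17*m^2/2 + 3*m + 30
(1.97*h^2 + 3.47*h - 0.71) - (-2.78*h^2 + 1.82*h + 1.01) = 4.75*h^2 + 1.65*h - 1.72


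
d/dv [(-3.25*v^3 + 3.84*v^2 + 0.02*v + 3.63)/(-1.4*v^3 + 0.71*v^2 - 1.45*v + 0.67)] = (3.0685*v^4 + 9.481*v^3 + 3.1313*v^2 - 0.00899999999999945*v + 5.2769)/(1.96*v^6 - 1.988*v^5 + 4.5641*v^4 - 3.935*v^3 + 3.0539*v^2 - 1.943*v + 0.4489)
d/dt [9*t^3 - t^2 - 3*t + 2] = 27*t^2 - 2*t - 3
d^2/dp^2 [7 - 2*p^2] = -4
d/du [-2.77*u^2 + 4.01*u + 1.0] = 4.01 - 5.54*u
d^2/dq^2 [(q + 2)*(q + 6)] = 2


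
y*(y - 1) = y^2 - y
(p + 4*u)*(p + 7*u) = p^2 + 11*p*u + 28*u^2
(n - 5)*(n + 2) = n^2 - 3*n - 10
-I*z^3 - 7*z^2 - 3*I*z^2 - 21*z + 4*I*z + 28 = (z + 4)*(z - 7*I)*(-I*z + I)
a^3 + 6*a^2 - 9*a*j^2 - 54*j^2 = (a + 6)*(a - 3*j)*(a + 3*j)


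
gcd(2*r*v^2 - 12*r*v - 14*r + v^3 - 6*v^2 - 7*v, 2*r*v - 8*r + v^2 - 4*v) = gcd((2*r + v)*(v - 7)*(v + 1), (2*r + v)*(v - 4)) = 2*r + v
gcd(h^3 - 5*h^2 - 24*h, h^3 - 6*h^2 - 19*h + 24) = h^2 - 5*h - 24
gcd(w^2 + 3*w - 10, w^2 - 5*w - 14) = 1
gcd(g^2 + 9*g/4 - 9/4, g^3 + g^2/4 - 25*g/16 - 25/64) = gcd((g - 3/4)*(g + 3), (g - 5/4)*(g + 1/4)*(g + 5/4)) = 1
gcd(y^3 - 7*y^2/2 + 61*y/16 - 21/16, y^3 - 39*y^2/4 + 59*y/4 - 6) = y^2 - 7*y/4 + 3/4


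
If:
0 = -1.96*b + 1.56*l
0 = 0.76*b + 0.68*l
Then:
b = 0.00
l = 0.00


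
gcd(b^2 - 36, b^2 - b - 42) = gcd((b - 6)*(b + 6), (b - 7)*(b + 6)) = b + 6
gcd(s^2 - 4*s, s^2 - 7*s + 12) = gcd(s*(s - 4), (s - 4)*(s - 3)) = s - 4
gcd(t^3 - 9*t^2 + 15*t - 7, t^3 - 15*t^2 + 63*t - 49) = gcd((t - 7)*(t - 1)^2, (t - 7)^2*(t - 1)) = t^2 - 8*t + 7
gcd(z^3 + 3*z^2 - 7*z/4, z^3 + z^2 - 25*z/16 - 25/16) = 1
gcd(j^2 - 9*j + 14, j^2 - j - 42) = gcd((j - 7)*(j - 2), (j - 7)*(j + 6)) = j - 7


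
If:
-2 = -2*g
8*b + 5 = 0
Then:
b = -5/8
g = 1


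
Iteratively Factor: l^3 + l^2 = (l + 1)*(l^2) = l*(l + 1)*(l)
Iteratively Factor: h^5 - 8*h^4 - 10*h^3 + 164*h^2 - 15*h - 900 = (h + 3)*(h^4 - 11*h^3 + 23*h^2 + 95*h - 300) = (h - 5)*(h + 3)*(h^3 - 6*h^2 - 7*h + 60) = (h - 5)^2*(h + 3)*(h^2 - h - 12) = (h - 5)^2*(h - 4)*(h + 3)*(h + 3)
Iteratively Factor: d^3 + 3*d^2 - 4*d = (d - 1)*(d^2 + 4*d) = (d - 1)*(d + 4)*(d)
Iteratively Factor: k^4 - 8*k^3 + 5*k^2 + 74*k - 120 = (k - 5)*(k^3 - 3*k^2 - 10*k + 24) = (k - 5)*(k - 4)*(k^2 + k - 6) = (k - 5)*(k - 4)*(k + 3)*(k - 2)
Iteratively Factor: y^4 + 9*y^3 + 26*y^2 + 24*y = (y + 4)*(y^3 + 5*y^2 + 6*y) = (y + 2)*(y + 4)*(y^2 + 3*y) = (y + 2)*(y + 3)*(y + 4)*(y)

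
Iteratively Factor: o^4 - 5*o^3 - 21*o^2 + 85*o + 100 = (o + 4)*(o^3 - 9*o^2 + 15*o + 25) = (o - 5)*(o + 4)*(o^2 - 4*o - 5) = (o - 5)^2*(o + 4)*(o + 1)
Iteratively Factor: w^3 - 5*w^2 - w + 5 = (w - 1)*(w^2 - 4*w - 5) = (w - 1)*(w + 1)*(w - 5)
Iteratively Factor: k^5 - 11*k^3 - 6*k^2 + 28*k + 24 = (k - 3)*(k^4 + 3*k^3 - 2*k^2 - 12*k - 8) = (k - 3)*(k - 2)*(k^3 + 5*k^2 + 8*k + 4) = (k - 3)*(k - 2)*(k + 2)*(k^2 + 3*k + 2) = (k - 3)*(k - 2)*(k + 2)^2*(k + 1)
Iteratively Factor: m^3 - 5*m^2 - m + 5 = (m + 1)*(m^2 - 6*m + 5) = (m - 1)*(m + 1)*(m - 5)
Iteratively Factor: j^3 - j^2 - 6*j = (j - 3)*(j^2 + 2*j) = j*(j - 3)*(j + 2)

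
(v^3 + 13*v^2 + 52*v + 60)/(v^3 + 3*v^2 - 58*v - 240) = (v + 2)/(v - 8)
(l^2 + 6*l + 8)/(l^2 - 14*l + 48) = (l^2 + 6*l + 8)/(l^2 - 14*l + 48)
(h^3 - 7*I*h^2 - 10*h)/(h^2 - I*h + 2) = h*(h - 5*I)/(h + I)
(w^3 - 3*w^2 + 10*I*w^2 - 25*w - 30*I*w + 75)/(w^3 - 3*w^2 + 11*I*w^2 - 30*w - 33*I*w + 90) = (w + 5*I)/(w + 6*I)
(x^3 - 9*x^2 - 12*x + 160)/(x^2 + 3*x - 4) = (x^2 - 13*x + 40)/(x - 1)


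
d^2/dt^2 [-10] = 0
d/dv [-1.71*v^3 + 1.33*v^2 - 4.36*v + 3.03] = -5.13*v^2 + 2.66*v - 4.36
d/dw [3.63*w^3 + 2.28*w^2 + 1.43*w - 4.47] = 10.89*w^2 + 4.56*w + 1.43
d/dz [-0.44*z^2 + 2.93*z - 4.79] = 2.93 - 0.88*z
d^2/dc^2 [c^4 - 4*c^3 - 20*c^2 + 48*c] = 12*c^2 - 24*c - 40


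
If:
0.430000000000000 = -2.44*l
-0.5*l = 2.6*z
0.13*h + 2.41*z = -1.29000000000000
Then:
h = -10.55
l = -0.18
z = 0.03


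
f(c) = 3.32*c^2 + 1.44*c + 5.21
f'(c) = 6.64*c + 1.44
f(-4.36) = 62.04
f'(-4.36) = -27.51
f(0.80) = 8.49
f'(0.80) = 6.75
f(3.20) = 43.81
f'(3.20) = 22.69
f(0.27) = 5.84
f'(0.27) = 3.23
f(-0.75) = 6.00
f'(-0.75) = -3.54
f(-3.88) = 49.60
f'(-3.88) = -24.32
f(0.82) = 8.62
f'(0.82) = 6.88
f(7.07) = 181.34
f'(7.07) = 48.38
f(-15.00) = 730.61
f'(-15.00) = -98.16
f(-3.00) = 30.77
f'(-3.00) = -18.48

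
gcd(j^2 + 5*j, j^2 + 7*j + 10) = j + 5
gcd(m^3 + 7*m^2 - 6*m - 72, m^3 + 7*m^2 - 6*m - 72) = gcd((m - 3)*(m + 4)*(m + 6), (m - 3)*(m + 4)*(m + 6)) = m^3 + 7*m^2 - 6*m - 72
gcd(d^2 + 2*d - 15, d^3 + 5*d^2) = d + 5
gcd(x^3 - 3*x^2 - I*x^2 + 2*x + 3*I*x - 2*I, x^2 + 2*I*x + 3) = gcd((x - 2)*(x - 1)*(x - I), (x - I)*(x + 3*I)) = x - I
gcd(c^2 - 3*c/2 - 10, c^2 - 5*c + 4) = c - 4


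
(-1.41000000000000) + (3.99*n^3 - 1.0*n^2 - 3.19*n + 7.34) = 3.99*n^3 - 1.0*n^2 - 3.19*n + 5.93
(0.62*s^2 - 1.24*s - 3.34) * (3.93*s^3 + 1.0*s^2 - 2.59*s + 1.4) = 2.4366*s^5 - 4.2532*s^4 - 15.972*s^3 + 0.7396*s^2 + 6.9146*s - 4.676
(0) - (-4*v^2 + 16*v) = 4*v^2 - 16*v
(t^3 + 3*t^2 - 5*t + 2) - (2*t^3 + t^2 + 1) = -t^3 + 2*t^2 - 5*t + 1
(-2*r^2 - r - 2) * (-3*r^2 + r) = 6*r^4 + r^3 + 5*r^2 - 2*r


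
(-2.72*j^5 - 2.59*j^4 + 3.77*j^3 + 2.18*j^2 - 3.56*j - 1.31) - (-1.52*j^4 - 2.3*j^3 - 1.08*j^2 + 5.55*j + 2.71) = -2.72*j^5 - 1.07*j^4 + 6.07*j^3 + 3.26*j^2 - 9.11*j - 4.02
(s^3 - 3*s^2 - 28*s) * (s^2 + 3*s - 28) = s^5 - 65*s^3 + 784*s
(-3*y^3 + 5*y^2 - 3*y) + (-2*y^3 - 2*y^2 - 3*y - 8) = -5*y^3 + 3*y^2 - 6*y - 8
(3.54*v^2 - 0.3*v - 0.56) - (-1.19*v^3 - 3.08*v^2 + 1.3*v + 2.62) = 1.19*v^3 + 6.62*v^2 - 1.6*v - 3.18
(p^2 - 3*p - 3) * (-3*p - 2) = -3*p^3 + 7*p^2 + 15*p + 6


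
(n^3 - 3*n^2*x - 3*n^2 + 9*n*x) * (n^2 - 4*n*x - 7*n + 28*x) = n^5 - 7*n^4*x - 10*n^4 + 12*n^3*x^2 + 70*n^3*x + 21*n^3 - 120*n^2*x^2 - 147*n^2*x + 252*n*x^2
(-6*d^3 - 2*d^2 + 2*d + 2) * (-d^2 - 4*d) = 6*d^5 + 26*d^4 + 6*d^3 - 10*d^2 - 8*d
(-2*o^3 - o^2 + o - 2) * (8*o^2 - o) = -16*o^5 - 6*o^4 + 9*o^3 - 17*o^2 + 2*o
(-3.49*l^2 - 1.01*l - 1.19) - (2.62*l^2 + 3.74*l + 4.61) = -6.11*l^2 - 4.75*l - 5.8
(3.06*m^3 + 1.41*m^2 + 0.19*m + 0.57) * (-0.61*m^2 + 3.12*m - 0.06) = -1.8666*m^5 + 8.6871*m^4 + 4.0997*m^3 + 0.1605*m^2 + 1.767*m - 0.0342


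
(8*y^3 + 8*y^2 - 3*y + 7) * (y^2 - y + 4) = 8*y^5 + 21*y^3 + 42*y^2 - 19*y + 28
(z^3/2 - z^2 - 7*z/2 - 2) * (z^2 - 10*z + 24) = z^5/2 - 6*z^4 + 37*z^3/2 + 9*z^2 - 64*z - 48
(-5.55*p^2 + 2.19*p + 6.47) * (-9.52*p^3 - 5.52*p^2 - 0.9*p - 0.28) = 52.836*p^5 + 9.7872*p^4 - 68.6882*p^3 - 36.1314*p^2 - 6.4362*p - 1.8116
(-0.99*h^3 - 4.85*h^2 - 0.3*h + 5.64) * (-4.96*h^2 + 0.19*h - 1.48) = 4.9104*h^5 + 23.8679*h^4 + 2.0317*h^3 - 20.8534*h^2 + 1.5156*h - 8.3472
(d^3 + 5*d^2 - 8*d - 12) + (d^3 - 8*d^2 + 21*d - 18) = 2*d^3 - 3*d^2 + 13*d - 30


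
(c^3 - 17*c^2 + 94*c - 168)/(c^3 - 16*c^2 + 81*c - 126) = (c - 4)/(c - 3)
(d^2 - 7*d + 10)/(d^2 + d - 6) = (d - 5)/(d + 3)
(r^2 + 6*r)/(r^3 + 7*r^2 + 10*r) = (r + 6)/(r^2 + 7*r + 10)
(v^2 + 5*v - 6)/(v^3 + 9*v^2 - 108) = (v - 1)/(v^2 + 3*v - 18)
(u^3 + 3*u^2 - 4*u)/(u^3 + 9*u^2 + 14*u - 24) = u/(u + 6)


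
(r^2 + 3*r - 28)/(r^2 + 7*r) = (r - 4)/r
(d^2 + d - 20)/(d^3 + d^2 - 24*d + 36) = (d^2 + d - 20)/(d^3 + d^2 - 24*d + 36)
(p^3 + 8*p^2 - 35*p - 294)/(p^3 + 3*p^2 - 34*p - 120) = (p^2 + 14*p + 49)/(p^2 + 9*p + 20)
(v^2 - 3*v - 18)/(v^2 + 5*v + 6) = (v - 6)/(v + 2)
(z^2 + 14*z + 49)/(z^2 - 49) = (z + 7)/(z - 7)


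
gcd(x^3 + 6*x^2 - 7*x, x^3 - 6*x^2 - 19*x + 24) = x - 1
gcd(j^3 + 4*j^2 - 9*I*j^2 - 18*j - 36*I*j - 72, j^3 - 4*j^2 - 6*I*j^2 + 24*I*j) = j - 6*I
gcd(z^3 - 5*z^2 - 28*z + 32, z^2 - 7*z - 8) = z - 8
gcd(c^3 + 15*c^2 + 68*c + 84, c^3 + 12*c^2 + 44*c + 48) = c^2 + 8*c + 12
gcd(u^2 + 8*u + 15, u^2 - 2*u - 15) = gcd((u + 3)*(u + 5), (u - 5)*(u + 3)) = u + 3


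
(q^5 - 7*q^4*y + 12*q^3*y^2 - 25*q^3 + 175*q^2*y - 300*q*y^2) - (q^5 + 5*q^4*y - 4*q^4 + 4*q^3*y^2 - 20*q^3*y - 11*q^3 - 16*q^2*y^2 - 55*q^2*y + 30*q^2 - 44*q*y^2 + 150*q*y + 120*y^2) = -12*q^4*y + 4*q^4 + 8*q^3*y^2 + 20*q^3*y - 14*q^3 + 16*q^2*y^2 + 230*q^2*y - 30*q^2 - 256*q*y^2 - 150*q*y - 120*y^2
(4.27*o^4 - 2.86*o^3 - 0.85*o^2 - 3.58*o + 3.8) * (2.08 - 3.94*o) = -16.8238*o^5 + 20.15*o^4 - 2.5998*o^3 + 12.3372*o^2 - 22.4184*o + 7.904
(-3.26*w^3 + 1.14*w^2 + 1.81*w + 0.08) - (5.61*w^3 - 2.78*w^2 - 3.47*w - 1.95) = -8.87*w^3 + 3.92*w^2 + 5.28*w + 2.03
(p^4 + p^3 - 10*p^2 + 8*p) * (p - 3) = p^5 - 2*p^4 - 13*p^3 + 38*p^2 - 24*p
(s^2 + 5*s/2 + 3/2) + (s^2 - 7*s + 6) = 2*s^2 - 9*s/2 + 15/2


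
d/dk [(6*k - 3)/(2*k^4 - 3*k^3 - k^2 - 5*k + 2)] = 3*(-12*k^4 + 20*k^3 - 7*k^2 - 2*k - 1)/(4*k^8 - 12*k^7 + 5*k^6 - 14*k^5 + 39*k^4 - 2*k^3 + 21*k^2 - 20*k + 4)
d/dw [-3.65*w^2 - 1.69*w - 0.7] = -7.3*w - 1.69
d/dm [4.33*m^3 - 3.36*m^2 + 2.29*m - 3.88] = 12.99*m^2 - 6.72*m + 2.29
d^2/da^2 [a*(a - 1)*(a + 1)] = 6*a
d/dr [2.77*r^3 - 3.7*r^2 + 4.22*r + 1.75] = 8.31*r^2 - 7.4*r + 4.22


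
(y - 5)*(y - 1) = y^2 - 6*y + 5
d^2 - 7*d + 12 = (d - 4)*(d - 3)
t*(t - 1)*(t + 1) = t^3 - t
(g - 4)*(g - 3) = g^2 - 7*g + 12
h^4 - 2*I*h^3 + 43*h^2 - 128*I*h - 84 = (h - 6*I)*(h - 2*I)*(h - I)*(h + 7*I)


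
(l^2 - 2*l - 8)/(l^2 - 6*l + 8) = (l + 2)/(l - 2)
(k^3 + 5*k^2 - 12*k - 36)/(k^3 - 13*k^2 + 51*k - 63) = (k^2 + 8*k + 12)/(k^2 - 10*k + 21)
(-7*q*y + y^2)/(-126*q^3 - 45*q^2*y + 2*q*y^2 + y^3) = y/(18*q^2 + 9*q*y + y^2)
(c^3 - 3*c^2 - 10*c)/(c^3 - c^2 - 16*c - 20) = c/(c + 2)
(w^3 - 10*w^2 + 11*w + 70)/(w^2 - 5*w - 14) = w - 5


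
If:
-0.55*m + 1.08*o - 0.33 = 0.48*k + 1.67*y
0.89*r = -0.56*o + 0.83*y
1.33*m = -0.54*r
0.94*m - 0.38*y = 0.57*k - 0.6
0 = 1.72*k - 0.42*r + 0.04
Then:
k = -0.09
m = 0.12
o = 3.42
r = -0.28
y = 2.00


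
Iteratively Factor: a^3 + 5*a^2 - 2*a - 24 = (a + 4)*(a^2 + a - 6) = (a + 3)*(a + 4)*(a - 2)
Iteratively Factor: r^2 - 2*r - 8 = (r + 2)*(r - 4)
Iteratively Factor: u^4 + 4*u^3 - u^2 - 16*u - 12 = (u - 2)*(u^3 + 6*u^2 + 11*u + 6) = (u - 2)*(u + 2)*(u^2 + 4*u + 3) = (u - 2)*(u + 2)*(u + 3)*(u + 1)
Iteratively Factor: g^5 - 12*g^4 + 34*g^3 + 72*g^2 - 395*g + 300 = (g - 5)*(g^4 - 7*g^3 - g^2 + 67*g - 60) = (g - 5)*(g - 4)*(g^3 - 3*g^2 - 13*g + 15) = (g - 5)*(g - 4)*(g - 1)*(g^2 - 2*g - 15) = (g - 5)*(g - 4)*(g - 1)*(g + 3)*(g - 5)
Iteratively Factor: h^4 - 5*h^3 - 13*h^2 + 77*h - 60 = (h - 5)*(h^3 - 13*h + 12) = (h - 5)*(h - 1)*(h^2 + h - 12) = (h - 5)*(h - 1)*(h + 4)*(h - 3)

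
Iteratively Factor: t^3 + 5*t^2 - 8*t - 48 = (t + 4)*(t^2 + t - 12) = (t + 4)^2*(t - 3)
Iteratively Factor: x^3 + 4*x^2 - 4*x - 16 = (x + 4)*(x^2 - 4) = (x + 2)*(x + 4)*(x - 2)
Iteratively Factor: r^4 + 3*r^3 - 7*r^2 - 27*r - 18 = (r + 1)*(r^3 + 2*r^2 - 9*r - 18) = (r + 1)*(r + 2)*(r^2 - 9) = (r + 1)*(r + 2)*(r + 3)*(r - 3)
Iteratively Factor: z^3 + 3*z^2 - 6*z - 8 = (z + 1)*(z^2 + 2*z - 8) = (z + 1)*(z + 4)*(z - 2)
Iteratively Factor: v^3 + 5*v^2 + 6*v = (v + 2)*(v^2 + 3*v) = v*(v + 2)*(v + 3)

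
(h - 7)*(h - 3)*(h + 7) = h^3 - 3*h^2 - 49*h + 147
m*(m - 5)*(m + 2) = m^3 - 3*m^2 - 10*m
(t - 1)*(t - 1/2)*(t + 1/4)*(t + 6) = t^4 + 19*t^3/4 - 59*t^2/8 + 7*t/8 + 3/4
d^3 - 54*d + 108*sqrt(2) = (d - 3*sqrt(2))^2*(d + 6*sqrt(2))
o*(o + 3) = o^2 + 3*o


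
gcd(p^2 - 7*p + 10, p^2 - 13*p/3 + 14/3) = p - 2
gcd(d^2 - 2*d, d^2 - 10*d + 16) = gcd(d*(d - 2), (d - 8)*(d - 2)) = d - 2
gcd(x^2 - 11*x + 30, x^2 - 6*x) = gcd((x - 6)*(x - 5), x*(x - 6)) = x - 6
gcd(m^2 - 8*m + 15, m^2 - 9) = m - 3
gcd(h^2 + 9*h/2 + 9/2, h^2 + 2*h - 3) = h + 3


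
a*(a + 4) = a^2 + 4*a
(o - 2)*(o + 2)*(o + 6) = o^3 + 6*o^2 - 4*o - 24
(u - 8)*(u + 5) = u^2 - 3*u - 40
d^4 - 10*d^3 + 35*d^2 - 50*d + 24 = (d - 4)*(d - 3)*(d - 2)*(d - 1)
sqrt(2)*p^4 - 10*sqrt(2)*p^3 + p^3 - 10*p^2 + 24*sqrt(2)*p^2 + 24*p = p*(p - 6)*(p - 4)*(sqrt(2)*p + 1)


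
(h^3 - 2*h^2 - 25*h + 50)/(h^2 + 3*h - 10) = h - 5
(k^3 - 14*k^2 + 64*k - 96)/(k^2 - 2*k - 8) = (k^2 - 10*k + 24)/(k + 2)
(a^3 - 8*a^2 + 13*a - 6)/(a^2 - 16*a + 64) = (a^3 - 8*a^2 + 13*a - 6)/(a^2 - 16*a + 64)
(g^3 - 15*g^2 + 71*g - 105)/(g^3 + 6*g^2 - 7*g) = (g^3 - 15*g^2 + 71*g - 105)/(g*(g^2 + 6*g - 7))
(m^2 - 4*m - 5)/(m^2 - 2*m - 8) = (-m^2 + 4*m + 5)/(-m^2 + 2*m + 8)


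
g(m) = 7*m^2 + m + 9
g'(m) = 14*m + 1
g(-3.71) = 101.64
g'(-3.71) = -50.94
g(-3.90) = 111.57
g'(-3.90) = -53.60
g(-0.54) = 10.50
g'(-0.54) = -6.56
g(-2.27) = 42.80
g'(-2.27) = -30.78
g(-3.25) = 79.69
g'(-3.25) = -44.50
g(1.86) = 35.08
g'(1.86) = 27.04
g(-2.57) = 52.66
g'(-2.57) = -34.98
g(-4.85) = 168.81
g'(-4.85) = -66.90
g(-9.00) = 567.00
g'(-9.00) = -125.00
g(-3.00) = 69.00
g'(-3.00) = -41.00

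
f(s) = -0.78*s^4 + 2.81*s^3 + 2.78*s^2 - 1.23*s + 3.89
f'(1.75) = 17.60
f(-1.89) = -12.78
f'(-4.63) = 463.41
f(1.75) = 18.00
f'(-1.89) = 39.44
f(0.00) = 3.89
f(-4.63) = -568.16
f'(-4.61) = 457.97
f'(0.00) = -1.23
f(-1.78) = -8.79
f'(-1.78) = 33.18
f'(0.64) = 4.96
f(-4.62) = -563.54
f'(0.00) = -1.23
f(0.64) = 4.85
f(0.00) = 3.89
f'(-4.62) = 460.68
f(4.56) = -14.72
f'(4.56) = -96.42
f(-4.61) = -558.95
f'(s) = -3.12*s^3 + 8.43*s^2 + 5.56*s - 1.23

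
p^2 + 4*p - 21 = (p - 3)*(p + 7)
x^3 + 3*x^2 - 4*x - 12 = (x - 2)*(x + 2)*(x + 3)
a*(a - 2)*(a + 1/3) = a^3 - 5*a^2/3 - 2*a/3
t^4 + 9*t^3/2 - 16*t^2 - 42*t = t*(t - 7/2)*(t + 2)*(t + 6)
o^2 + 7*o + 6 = (o + 1)*(o + 6)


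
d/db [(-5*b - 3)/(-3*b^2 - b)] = 3*(-5*b^2 - 6*b - 1)/(b^2*(9*b^2 + 6*b + 1))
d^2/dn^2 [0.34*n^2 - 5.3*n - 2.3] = 0.680000000000000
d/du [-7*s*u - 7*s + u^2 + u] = -7*s + 2*u + 1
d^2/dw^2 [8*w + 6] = 0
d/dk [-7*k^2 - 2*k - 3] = -14*k - 2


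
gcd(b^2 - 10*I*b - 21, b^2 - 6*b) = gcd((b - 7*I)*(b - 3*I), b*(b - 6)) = 1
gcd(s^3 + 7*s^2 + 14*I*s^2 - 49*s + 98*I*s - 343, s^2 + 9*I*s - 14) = s + 7*I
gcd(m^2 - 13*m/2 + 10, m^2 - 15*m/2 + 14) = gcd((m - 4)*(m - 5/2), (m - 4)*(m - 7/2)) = m - 4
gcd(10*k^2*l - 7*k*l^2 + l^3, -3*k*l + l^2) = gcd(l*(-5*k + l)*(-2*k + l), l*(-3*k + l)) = l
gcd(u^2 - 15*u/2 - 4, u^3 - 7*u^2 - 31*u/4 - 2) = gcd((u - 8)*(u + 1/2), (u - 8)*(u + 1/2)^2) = u^2 - 15*u/2 - 4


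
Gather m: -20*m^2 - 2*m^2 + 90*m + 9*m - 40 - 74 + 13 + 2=-22*m^2 + 99*m - 99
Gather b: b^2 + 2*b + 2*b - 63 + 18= b^2 + 4*b - 45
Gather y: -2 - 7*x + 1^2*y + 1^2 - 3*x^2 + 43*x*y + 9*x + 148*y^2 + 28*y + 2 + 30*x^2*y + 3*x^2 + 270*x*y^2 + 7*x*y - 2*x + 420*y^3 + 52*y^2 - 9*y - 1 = 420*y^3 + y^2*(270*x + 200) + y*(30*x^2 + 50*x + 20)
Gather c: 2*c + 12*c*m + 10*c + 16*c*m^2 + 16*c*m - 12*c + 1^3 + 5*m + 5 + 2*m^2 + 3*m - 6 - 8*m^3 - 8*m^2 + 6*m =c*(16*m^2 + 28*m) - 8*m^3 - 6*m^2 + 14*m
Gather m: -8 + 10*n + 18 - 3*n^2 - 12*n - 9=-3*n^2 - 2*n + 1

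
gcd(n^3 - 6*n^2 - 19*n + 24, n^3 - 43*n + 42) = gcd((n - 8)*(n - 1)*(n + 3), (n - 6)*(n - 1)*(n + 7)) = n - 1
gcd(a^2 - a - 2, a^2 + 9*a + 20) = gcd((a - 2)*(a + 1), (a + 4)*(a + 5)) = 1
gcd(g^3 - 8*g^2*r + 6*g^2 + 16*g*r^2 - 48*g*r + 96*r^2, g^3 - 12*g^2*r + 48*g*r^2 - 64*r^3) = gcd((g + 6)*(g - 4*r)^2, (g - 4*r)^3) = g^2 - 8*g*r + 16*r^2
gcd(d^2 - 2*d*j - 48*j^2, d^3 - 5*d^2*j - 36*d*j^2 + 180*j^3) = d + 6*j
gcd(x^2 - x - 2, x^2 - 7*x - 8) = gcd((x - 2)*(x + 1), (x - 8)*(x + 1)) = x + 1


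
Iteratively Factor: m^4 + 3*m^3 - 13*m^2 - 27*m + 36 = (m + 3)*(m^3 - 13*m + 12) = (m - 1)*(m + 3)*(m^2 + m - 12) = (m - 1)*(m + 3)*(m + 4)*(m - 3)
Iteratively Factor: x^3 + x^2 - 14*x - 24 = (x - 4)*(x^2 + 5*x + 6) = (x - 4)*(x + 2)*(x + 3)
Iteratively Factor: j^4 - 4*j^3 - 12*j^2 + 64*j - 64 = (j - 2)*(j^3 - 2*j^2 - 16*j + 32) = (j - 4)*(j - 2)*(j^2 + 2*j - 8) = (j - 4)*(j - 2)^2*(j + 4)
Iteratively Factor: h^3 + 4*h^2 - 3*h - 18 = (h + 3)*(h^2 + h - 6) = (h - 2)*(h + 3)*(h + 3)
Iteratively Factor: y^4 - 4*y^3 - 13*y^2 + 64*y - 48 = (y + 4)*(y^3 - 8*y^2 + 19*y - 12) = (y - 4)*(y + 4)*(y^2 - 4*y + 3) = (y - 4)*(y - 3)*(y + 4)*(y - 1)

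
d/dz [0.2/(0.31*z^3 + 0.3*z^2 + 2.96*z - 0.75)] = (-0.186*z^2 - 0.12*z - 0.592)/(0.31*z^3 + 0.3*z^2 + 2.96*z - 0.75)^2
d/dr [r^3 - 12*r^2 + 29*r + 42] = 3*r^2 - 24*r + 29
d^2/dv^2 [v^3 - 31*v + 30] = 6*v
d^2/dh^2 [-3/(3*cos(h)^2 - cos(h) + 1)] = 3*(-36*sin(h)^4 + 7*sin(h)^2 - 49*cos(h)/4 + 9*cos(3*h)/4 + 25)/(3*sin(h)^2 + cos(h) - 4)^3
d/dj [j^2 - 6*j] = 2*j - 6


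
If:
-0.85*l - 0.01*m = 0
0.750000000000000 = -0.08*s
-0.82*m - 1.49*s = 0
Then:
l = -0.20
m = 17.04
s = -9.38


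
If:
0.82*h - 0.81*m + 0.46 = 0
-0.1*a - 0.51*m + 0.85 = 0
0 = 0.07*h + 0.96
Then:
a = 76.41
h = -13.71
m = -13.32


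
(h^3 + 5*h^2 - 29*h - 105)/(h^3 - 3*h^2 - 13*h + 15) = (h + 7)/(h - 1)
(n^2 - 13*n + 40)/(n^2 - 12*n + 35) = (n - 8)/(n - 7)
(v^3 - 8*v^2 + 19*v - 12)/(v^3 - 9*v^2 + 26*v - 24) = (v - 1)/(v - 2)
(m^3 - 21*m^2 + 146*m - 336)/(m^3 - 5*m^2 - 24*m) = (m^2 - 13*m + 42)/(m*(m + 3))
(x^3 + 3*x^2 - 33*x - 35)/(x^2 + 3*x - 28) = (x^2 - 4*x - 5)/(x - 4)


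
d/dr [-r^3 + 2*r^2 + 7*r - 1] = -3*r^2 + 4*r + 7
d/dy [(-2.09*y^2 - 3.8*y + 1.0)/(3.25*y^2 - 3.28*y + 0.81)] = (19.2052*y^2 - 9.8858*y + 0.202)/(10.5625*y^4 - 21.32*y^3 + 16.0234*y^2 - 5.3136*y + 0.6561)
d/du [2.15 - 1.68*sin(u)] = -1.68*cos(u)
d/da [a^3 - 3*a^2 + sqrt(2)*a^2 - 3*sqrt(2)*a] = 3*a^2 - 6*a + 2*sqrt(2)*a - 3*sqrt(2)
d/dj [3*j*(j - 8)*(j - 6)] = 9*j^2 - 84*j + 144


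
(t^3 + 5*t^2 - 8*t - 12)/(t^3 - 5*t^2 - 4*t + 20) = (t^2 + 7*t + 6)/(t^2 - 3*t - 10)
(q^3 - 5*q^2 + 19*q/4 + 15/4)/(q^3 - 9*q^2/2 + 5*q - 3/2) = (4*q^2 - 8*q - 5)/(2*(2*q^2 - 3*q + 1))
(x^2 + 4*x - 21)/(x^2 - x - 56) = (x - 3)/(x - 8)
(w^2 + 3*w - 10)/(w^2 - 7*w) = (w^2 + 3*w - 10)/(w*(w - 7))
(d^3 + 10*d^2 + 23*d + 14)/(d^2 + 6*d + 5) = (d^2 + 9*d + 14)/(d + 5)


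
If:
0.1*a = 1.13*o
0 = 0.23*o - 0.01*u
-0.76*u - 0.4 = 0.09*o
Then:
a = -0.26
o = -0.02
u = -0.52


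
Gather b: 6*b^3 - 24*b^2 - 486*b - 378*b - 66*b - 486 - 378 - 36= 6*b^3 - 24*b^2 - 930*b - 900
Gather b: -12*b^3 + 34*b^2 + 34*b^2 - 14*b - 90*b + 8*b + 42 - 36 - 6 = -12*b^3 + 68*b^2 - 96*b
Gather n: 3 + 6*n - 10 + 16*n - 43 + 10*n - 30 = 32*n - 80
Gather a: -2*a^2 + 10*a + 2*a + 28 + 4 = -2*a^2 + 12*a + 32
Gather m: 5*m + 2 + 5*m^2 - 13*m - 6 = 5*m^2 - 8*m - 4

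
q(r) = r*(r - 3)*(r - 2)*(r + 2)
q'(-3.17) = -180.50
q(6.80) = 1091.48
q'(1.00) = -1.00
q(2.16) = -1.21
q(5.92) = 536.68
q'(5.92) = 479.12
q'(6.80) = 799.17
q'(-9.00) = -3561.00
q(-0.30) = -3.87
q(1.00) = 6.00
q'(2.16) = -6.96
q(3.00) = 0.00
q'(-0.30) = 13.48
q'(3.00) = 15.00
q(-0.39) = -5.09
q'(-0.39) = 13.51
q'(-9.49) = -4141.30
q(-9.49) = 10200.71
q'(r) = r*(r - 3)*(r - 2) + r*(r - 3)*(r + 2) + r*(r - 2)*(r + 2) + (r - 3)*(r - 2)*(r + 2) = 4*r^3 - 9*r^2 - 8*r + 12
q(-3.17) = 118.31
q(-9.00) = 8316.00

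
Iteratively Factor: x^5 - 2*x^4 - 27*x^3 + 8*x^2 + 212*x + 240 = (x - 5)*(x^4 + 3*x^3 - 12*x^2 - 52*x - 48) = (x - 5)*(x + 2)*(x^3 + x^2 - 14*x - 24) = (x - 5)*(x + 2)^2*(x^2 - x - 12) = (x - 5)*(x - 4)*(x + 2)^2*(x + 3)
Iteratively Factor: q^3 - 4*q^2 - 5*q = (q)*(q^2 - 4*q - 5) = q*(q + 1)*(q - 5)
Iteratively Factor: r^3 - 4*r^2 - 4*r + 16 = (r - 2)*(r^2 - 2*r - 8) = (r - 2)*(r + 2)*(r - 4)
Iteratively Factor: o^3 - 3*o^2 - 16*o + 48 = (o + 4)*(o^2 - 7*o + 12) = (o - 4)*(o + 4)*(o - 3)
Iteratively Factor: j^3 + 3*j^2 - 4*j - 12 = (j + 2)*(j^2 + j - 6) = (j + 2)*(j + 3)*(j - 2)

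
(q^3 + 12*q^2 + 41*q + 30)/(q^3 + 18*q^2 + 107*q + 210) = (q + 1)/(q + 7)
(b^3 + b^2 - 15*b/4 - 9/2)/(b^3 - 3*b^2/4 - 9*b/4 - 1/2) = (4*b^2 + 12*b + 9)/(4*b^2 + 5*b + 1)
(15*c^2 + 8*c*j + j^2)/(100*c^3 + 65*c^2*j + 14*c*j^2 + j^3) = (3*c + j)/(20*c^2 + 9*c*j + j^2)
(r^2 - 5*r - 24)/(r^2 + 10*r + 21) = (r - 8)/(r + 7)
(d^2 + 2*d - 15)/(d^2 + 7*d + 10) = (d - 3)/(d + 2)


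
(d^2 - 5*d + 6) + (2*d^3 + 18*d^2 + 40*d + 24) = 2*d^3 + 19*d^2 + 35*d + 30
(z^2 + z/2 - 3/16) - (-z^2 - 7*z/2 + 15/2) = 2*z^2 + 4*z - 123/16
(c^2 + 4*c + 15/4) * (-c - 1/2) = -c^3 - 9*c^2/2 - 23*c/4 - 15/8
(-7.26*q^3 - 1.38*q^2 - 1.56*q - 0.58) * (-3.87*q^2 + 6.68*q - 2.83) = 28.0962*q^5 - 43.1562*q^4 + 17.3646*q^3 - 4.2708*q^2 + 0.540400000000001*q + 1.6414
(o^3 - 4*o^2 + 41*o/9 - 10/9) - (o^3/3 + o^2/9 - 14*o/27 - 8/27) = 2*o^3/3 - 37*o^2/9 + 137*o/27 - 22/27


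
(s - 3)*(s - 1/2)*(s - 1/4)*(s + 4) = s^4 + s^3/4 - 101*s^2/8 + 73*s/8 - 3/2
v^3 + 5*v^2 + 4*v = v*(v + 1)*(v + 4)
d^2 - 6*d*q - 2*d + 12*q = (d - 2)*(d - 6*q)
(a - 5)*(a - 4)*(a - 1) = a^3 - 10*a^2 + 29*a - 20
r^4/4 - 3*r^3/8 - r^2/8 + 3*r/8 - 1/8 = (r/4 + 1/4)*(r - 1)^2*(r - 1/2)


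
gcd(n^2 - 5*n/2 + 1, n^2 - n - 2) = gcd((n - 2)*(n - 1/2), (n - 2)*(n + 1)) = n - 2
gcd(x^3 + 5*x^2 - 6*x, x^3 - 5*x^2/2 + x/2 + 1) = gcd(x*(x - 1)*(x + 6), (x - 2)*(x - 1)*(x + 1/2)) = x - 1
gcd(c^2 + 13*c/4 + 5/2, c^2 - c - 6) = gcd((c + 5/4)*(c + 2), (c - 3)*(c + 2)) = c + 2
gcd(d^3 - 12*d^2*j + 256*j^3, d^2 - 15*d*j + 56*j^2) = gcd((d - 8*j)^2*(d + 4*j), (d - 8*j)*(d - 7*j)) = d - 8*j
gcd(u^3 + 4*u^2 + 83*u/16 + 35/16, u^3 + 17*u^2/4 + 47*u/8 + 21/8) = u^2 + 11*u/4 + 7/4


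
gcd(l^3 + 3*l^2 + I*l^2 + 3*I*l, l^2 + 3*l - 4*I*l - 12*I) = l + 3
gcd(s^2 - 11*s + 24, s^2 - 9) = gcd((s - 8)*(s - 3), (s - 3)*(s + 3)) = s - 3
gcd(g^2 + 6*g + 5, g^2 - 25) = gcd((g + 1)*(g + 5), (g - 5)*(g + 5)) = g + 5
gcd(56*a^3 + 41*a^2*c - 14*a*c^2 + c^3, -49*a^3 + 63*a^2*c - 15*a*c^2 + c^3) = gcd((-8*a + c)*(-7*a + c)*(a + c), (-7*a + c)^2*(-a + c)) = 7*a - c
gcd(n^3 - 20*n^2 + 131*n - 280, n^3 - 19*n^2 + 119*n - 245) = n^2 - 12*n + 35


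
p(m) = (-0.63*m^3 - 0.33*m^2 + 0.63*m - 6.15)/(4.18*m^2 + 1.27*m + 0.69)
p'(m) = (-8.36*m - 1.27)*(-0.63*m^3 - 0.33*m^2 + 0.63*m - 6.15)/(4.18*m^2 + 1.27*m + 0.69)^2 + (-1.89*m^2 - 0.66*m + 0.63)/(4.18*m^2 + 1.27*m + 0.69)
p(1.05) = -0.99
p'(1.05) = 1.18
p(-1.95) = -0.28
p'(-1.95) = -0.67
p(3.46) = -0.62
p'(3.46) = -0.10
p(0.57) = -2.17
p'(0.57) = 4.59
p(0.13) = -6.56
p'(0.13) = 17.26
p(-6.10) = 0.81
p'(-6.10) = -0.17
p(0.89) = -1.23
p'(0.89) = 1.80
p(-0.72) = -3.37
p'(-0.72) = -8.17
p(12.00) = -1.84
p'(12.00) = -0.15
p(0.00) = -8.91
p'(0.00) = 17.32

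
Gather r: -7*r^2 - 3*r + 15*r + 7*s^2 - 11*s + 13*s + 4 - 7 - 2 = -7*r^2 + 12*r + 7*s^2 + 2*s - 5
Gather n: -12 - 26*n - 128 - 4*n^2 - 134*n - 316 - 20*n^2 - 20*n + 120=-24*n^2 - 180*n - 336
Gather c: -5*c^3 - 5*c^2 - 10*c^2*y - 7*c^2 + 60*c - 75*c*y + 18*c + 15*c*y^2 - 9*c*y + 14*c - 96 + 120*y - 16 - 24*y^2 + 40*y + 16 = -5*c^3 + c^2*(-10*y - 12) + c*(15*y^2 - 84*y + 92) - 24*y^2 + 160*y - 96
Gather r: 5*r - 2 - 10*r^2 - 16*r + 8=-10*r^2 - 11*r + 6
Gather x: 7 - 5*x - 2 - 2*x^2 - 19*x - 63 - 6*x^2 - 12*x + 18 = -8*x^2 - 36*x - 40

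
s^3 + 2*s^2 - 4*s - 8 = (s - 2)*(s + 2)^2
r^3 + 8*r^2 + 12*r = r*(r + 2)*(r + 6)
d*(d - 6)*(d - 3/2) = d^3 - 15*d^2/2 + 9*d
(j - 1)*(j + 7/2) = j^2 + 5*j/2 - 7/2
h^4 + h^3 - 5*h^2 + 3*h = h*(h - 1)^2*(h + 3)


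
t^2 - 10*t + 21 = (t - 7)*(t - 3)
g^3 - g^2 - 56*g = g*(g - 8)*(g + 7)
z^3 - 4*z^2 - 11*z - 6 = (z - 6)*(z + 1)^2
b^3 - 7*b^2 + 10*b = b*(b - 5)*(b - 2)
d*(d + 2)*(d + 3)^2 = d^4 + 8*d^3 + 21*d^2 + 18*d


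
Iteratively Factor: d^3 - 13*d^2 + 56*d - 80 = (d - 5)*(d^2 - 8*d + 16) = (d - 5)*(d - 4)*(d - 4)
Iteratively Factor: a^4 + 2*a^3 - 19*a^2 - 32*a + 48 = (a - 4)*(a^3 + 6*a^2 + 5*a - 12) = (a - 4)*(a + 4)*(a^2 + 2*a - 3) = (a - 4)*(a + 3)*(a + 4)*(a - 1)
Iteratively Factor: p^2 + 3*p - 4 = (p + 4)*(p - 1)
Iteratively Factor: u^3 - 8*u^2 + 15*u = (u - 3)*(u^2 - 5*u) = (u - 5)*(u - 3)*(u)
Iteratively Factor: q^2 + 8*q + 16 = (q + 4)*(q + 4)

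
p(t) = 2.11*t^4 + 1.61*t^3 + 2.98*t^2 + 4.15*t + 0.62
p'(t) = 8.44*t^3 + 4.83*t^2 + 5.96*t + 4.15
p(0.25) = 1.88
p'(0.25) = 6.07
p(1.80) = 49.28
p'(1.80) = 79.75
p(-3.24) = 196.22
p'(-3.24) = -251.52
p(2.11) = 79.59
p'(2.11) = 117.51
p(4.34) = 954.96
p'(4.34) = 810.93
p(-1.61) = 9.12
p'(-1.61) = -28.15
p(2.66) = 168.68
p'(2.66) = 213.03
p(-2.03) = 26.84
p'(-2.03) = -58.65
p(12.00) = 47014.58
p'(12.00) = 15355.51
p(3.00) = 254.27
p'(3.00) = 293.38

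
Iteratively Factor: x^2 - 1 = (x + 1)*(x - 1)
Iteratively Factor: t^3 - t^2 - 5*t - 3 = (t + 1)*(t^2 - 2*t - 3) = (t + 1)^2*(t - 3)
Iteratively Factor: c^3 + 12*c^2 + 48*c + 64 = (c + 4)*(c^2 + 8*c + 16) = (c + 4)^2*(c + 4)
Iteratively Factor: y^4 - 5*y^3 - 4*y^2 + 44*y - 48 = (y - 4)*(y^3 - y^2 - 8*y + 12) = (y - 4)*(y - 2)*(y^2 + y - 6) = (y - 4)*(y - 2)*(y + 3)*(y - 2)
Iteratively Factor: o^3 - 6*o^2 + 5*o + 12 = (o + 1)*(o^2 - 7*o + 12) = (o - 4)*(o + 1)*(o - 3)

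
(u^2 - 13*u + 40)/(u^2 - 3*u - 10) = (u - 8)/(u + 2)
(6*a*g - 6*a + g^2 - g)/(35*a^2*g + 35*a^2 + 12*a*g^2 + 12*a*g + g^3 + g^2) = (6*a*g - 6*a + g^2 - g)/(35*a^2*g + 35*a^2 + 12*a*g^2 + 12*a*g + g^3 + g^2)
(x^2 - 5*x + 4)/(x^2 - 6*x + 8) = (x - 1)/(x - 2)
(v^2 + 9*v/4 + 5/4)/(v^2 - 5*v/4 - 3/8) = 2*(4*v^2 + 9*v + 5)/(8*v^2 - 10*v - 3)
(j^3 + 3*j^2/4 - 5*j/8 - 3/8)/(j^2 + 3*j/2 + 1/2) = j - 3/4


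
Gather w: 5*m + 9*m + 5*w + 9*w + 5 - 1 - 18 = 14*m + 14*w - 14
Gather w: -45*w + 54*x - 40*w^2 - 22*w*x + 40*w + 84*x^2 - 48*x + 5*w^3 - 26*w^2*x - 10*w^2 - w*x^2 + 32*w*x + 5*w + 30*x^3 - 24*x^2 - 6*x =5*w^3 + w^2*(-26*x - 50) + w*(-x^2 + 10*x) + 30*x^3 + 60*x^2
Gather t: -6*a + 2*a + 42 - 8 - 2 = 32 - 4*a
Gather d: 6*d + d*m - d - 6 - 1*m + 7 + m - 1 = d*(m + 5)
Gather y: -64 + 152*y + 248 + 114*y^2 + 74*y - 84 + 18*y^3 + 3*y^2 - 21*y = 18*y^3 + 117*y^2 + 205*y + 100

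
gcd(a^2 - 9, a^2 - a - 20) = 1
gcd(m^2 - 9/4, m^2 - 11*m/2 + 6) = m - 3/2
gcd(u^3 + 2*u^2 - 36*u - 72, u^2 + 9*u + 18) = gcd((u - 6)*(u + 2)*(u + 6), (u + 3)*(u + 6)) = u + 6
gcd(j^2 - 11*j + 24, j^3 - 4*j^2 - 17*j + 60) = j - 3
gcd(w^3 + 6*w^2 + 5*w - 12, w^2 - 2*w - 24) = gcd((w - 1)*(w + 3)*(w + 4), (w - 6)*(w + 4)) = w + 4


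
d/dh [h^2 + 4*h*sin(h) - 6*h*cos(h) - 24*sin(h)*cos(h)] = 6*h*sin(h) + 4*h*cos(h) + 2*h + 4*sin(h) - 6*cos(h) - 24*cos(2*h)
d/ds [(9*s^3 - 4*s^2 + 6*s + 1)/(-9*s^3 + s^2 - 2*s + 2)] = (-27*s^4 + 72*s^3 + 83*s^2 - 18*s + 14)/(81*s^6 - 18*s^5 + 37*s^4 - 40*s^3 + 8*s^2 - 8*s + 4)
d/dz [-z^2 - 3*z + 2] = -2*z - 3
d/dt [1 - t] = -1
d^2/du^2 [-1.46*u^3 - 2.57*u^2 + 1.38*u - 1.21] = -8.76*u - 5.14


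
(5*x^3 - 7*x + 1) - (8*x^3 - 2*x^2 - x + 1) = -3*x^3 + 2*x^2 - 6*x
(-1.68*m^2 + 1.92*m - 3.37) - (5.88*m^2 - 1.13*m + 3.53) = -7.56*m^2 + 3.05*m - 6.9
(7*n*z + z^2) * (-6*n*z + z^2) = -42*n^2*z^2 + n*z^3 + z^4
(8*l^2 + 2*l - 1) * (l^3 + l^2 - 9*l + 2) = 8*l^5 + 10*l^4 - 71*l^3 - 3*l^2 + 13*l - 2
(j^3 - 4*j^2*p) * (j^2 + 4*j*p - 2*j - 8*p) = j^5 - 2*j^4 - 16*j^3*p^2 + 32*j^2*p^2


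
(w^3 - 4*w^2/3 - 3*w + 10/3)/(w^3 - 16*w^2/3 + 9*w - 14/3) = (3*w + 5)/(3*w - 7)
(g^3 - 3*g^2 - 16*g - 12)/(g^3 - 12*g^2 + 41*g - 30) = (g^2 + 3*g + 2)/(g^2 - 6*g + 5)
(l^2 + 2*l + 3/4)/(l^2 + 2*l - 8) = (l^2 + 2*l + 3/4)/(l^2 + 2*l - 8)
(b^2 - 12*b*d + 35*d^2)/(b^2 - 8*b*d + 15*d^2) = (b - 7*d)/(b - 3*d)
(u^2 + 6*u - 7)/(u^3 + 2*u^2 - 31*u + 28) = 1/(u - 4)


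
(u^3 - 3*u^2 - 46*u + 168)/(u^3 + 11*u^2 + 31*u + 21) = (u^2 - 10*u + 24)/(u^2 + 4*u + 3)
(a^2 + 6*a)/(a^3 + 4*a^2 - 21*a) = (a + 6)/(a^2 + 4*a - 21)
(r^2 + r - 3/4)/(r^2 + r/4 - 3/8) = 2*(2*r + 3)/(4*r + 3)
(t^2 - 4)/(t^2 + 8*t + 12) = (t - 2)/(t + 6)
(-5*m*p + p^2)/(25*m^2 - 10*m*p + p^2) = p/(-5*m + p)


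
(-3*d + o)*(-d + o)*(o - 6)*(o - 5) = 3*d^2*o^2 - 33*d^2*o + 90*d^2 - 4*d*o^3 + 44*d*o^2 - 120*d*o + o^4 - 11*o^3 + 30*o^2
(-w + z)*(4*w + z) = -4*w^2 + 3*w*z + z^2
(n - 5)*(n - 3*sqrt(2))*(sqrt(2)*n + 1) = sqrt(2)*n^3 - 5*sqrt(2)*n^2 - 5*n^2 - 3*sqrt(2)*n + 25*n + 15*sqrt(2)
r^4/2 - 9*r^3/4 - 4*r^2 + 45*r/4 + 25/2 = (r/2 + 1/2)*(r - 5)*(r - 5/2)*(r + 2)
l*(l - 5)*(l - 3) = l^3 - 8*l^2 + 15*l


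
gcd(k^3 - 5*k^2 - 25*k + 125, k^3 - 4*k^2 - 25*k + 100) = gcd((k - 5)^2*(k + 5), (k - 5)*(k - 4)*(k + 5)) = k^2 - 25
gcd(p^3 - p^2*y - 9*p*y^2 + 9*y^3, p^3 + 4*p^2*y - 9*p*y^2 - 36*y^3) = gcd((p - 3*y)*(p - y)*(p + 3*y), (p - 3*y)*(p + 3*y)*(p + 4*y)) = -p^2 + 9*y^2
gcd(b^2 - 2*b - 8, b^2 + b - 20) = b - 4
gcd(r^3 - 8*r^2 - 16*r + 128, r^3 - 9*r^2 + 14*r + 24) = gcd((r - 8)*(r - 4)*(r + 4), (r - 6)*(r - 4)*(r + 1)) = r - 4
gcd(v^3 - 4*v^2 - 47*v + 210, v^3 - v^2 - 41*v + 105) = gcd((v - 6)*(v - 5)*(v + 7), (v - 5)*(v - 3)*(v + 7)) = v^2 + 2*v - 35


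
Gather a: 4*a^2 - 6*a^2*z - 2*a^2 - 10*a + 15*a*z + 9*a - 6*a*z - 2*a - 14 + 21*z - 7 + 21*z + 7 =a^2*(2 - 6*z) + a*(9*z - 3) + 42*z - 14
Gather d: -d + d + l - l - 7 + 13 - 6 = 0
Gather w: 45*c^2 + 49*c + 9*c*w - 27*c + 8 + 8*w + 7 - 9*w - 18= 45*c^2 + 22*c + w*(9*c - 1) - 3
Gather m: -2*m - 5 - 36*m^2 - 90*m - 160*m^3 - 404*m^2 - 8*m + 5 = -160*m^3 - 440*m^2 - 100*m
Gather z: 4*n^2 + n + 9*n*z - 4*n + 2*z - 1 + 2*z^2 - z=4*n^2 - 3*n + 2*z^2 + z*(9*n + 1) - 1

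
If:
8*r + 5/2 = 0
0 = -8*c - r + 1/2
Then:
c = 13/128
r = -5/16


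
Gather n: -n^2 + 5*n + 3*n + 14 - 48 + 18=-n^2 + 8*n - 16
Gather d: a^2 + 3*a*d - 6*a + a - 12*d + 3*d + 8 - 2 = a^2 - 5*a + d*(3*a - 9) + 6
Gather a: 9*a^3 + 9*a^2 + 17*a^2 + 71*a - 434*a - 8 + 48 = 9*a^3 + 26*a^2 - 363*a + 40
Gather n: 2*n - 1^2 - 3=2*n - 4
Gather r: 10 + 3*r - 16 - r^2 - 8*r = -r^2 - 5*r - 6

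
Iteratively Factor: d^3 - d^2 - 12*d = (d)*(d^2 - d - 12) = d*(d + 3)*(d - 4)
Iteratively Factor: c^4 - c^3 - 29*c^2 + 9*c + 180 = (c - 5)*(c^3 + 4*c^2 - 9*c - 36) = (c - 5)*(c - 3)*(c^2 + 7*c + 12) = (c - 5)*(c - 3)*(c + 4)*(c + 3)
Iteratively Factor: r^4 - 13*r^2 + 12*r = (r)*(r^3 - 13*r + 12) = r*(r - 1)*(r^2 + r - 12) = r*(r - 3)*(r - 1)*(r + 4)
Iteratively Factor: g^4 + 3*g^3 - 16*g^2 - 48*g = (g + 3)*(g^3 - 16*g) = (g - 4)*(g + 3)*(g^2 + 4*g) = (g - 4)*(g + 3)*(g + 4)*(g)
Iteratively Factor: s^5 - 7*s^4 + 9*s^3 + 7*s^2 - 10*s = (s - 1)*(s^4 - 6*s^3 + 3*s^2 + 10*s) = s*(s - 1)*(s^3 - 6*s^2 + 3*s + 10) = s*(s - 1)*(s + 1)*(s^2 - 7*s + 10) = s*(s - 2)*(s - 1)*(s + 1)*(s - 5)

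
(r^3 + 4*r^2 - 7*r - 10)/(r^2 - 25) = (r^2 - r - 2)/(r - 5)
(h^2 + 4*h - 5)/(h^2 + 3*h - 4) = (h + 5)/(h + 4)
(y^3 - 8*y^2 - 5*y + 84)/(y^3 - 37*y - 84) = (y - 4)/(y + 4)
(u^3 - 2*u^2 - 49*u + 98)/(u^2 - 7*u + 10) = (u^2 - 49)/(u - 5)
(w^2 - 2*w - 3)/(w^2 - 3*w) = (w + 1)/w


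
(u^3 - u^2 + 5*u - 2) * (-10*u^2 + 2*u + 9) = -10*u^5 + 12*u^4 - 43*u^3 + 21*u^2 + 41*u - 18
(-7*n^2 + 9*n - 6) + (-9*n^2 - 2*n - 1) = -16*n^2 + 7*n - 7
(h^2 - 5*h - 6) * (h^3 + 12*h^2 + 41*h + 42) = h^5 + 7*h^4 - 25*h^3 - 235*h^2 - 456*h - 252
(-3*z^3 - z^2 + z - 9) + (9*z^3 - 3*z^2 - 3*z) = 6*z^3 - 4*z^2 - 2*z - 9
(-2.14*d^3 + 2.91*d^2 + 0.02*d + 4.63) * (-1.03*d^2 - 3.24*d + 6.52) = 2.2042*d^5 + 3.9363*d^4 - 23.4018*d^3 + 14.1395*d^2 - 14.8708*d + 30.1876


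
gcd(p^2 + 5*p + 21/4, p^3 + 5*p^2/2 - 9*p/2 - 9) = p + 3/2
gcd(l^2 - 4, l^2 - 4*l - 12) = l + 2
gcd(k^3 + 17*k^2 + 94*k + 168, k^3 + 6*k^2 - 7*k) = k + 7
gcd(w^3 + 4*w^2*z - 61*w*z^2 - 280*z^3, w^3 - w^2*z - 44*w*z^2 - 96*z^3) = -w + 8*z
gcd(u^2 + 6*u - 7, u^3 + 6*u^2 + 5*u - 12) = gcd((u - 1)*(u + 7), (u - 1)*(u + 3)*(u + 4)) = u - 1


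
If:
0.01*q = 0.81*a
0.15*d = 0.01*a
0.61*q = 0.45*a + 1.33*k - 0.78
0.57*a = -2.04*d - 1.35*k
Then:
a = -0.02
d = -0.00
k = 0.01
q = -1.27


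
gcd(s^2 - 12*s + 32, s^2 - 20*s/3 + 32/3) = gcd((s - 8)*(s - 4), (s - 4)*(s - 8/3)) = s - 4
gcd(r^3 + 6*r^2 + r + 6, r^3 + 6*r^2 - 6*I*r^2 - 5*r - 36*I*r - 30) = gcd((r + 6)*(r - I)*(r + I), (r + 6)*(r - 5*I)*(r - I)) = r^2 + r*(6 - I) - 6*I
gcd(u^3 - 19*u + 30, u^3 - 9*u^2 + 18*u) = u - 3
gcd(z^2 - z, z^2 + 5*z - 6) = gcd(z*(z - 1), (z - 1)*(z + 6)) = z - 1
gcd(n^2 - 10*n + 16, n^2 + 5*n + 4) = 1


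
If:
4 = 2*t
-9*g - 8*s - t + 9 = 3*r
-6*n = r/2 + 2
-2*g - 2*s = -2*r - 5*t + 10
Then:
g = 7/12 - 11*s/12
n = -s/144 - 55/144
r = s/12 + 7/12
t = 2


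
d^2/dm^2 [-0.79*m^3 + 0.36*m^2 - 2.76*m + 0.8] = 0.72 - 4.74*m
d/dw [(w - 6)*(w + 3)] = 2*w - 3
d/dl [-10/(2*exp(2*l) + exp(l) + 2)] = (40*exp(l) + 10)*exp(l)/(2*exp(2*l) + exp(l) + 2)^2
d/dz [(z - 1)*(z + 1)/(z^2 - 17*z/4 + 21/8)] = 16*(-17*z^2 + 29*z - 17)/(64*z^4 - 544*z^3 + 1492*z^2 - 1428*z + 441)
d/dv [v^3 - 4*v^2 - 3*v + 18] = 3*v^2 - 8*v - 3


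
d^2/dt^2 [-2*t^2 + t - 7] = -4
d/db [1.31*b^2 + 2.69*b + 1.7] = 2.62*b + 2.69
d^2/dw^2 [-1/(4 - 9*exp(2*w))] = (324*exp(2*w) + 144)*exp(2*w)/(9*exp(2*w) - 4)^3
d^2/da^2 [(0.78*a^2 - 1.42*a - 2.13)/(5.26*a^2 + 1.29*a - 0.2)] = (-2.8421709430404e-14*a^4 - 89.161208*a^3 - 348.668568*a^2 - 95.680452*a - 12.240906)/(145.531576*a^6 + 107.073612*a^5 + 9.658938*a^4 - 5.995791*a^3 - 0.36726*a^2 + 0.1548*a - 0.008)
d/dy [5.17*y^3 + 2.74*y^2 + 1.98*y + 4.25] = 15.51*y^2 + 5.48*y + 1.98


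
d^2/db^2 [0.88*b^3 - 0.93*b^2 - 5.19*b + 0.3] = 5.28*b - 1.86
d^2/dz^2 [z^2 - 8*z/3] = 2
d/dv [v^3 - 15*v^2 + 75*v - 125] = 3*v^2 - 30*v + 75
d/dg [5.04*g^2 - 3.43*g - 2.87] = 10.08*g - 3.43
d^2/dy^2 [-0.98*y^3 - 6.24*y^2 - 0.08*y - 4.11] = -5.88*y - 12.48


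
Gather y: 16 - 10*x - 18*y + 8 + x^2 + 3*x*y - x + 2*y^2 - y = x^2 - 11*x + 2*y^2 + y*(3*x - 19) + 24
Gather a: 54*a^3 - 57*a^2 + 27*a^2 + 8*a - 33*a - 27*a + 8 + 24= 54*a^3 - 30*a^2 - 52*a + 32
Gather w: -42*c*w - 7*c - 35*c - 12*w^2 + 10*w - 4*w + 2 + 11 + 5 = -42*c - 12*w^2 + w*(6 - 42*c) + 18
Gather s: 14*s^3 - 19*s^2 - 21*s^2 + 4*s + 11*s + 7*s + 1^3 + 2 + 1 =14*s^3 - 40*s^2 + 22*s + 4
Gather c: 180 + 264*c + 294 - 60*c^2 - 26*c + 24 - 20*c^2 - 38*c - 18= -80*c^2 + 200*c + 480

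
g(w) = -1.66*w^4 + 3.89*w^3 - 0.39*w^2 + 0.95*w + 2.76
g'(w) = -6.64*w^3 + 11.67*w^2 - 0.78*w + 0.95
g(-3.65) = -489.69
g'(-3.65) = 482.15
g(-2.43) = -115.55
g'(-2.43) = 167.03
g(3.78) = -128.02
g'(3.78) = -193.88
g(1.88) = 8.28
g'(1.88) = -3.39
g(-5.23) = -1811.34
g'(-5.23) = 1274.13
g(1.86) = 8.34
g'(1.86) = -2.85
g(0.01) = 2.77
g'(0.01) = 0.94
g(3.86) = -144.18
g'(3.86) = -210.07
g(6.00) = -1316.70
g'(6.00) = -1017.85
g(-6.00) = -3008.58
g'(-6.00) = 1859.99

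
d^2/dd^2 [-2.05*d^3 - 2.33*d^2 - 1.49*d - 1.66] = -12.3*d - 4.66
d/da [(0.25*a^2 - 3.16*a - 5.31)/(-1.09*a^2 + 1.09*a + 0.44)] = (-3.1719*a^2 - 11.3558*a + 4.3975)/(1.1881*a^4 - 2.3762*a^3 + 0.2289*a^2 + 0.9592*a + 0.1936)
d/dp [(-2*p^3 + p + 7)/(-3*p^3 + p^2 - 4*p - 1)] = (-2*p^4 + 22*p^3 + 68*p^2 - 14*p + 27)/(9*p^6 - 6*p^5 + 25*p^4 - 2*p^3 + 14*p^2 + 8*p + 1)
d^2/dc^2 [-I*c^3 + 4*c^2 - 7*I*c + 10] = -6*I*c + 8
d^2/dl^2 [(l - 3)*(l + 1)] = 2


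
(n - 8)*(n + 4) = n^2 - 4*n - 32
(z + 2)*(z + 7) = z^2 + 9*z + 14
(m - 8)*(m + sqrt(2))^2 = m^3 - 8*m^2 + 2*sqrt(2)*m^2 - 16*sqrt(2)*m + 2*m - 16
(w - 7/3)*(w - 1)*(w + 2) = w^3 - 4*w^2/3 - 13*w/3 + 14/3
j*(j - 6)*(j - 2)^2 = j^4 - 10*j^3 + 28*j^2 - 24*j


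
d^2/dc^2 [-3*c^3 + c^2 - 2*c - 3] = 2 - 18*c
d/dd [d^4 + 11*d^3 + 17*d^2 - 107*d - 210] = 4*d^3 + 33*d^2 + 34*d - 107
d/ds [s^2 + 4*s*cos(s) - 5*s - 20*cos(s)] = -4*s*sin(s) + 2*s + 20*sin(s) + 4*cos(s) - 5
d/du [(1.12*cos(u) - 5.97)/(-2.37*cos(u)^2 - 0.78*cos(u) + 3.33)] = (-2.6544*cos(u)^2 + 28.2978*cos(u) + 0.927)*sin(u)/(5.6169*cos(u)^4 + 3.6972*cos(u)^3 - 15.1758*cos(u)^2 - 5.1948*cos(u) + 11.0889)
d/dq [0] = 0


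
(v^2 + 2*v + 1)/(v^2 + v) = (v + 1)/v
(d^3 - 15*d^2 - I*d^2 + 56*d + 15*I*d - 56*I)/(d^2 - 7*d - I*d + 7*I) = d - 8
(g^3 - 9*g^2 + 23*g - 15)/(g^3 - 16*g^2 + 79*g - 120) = (g - 1)/(g - 8)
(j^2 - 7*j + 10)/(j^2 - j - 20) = (j - 2)/(j + 4)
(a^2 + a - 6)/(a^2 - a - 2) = (a + 3)/(a + 1)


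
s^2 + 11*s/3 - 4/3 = (s - 1/3)*(s + 4)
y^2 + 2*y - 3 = (y - 1)*(y + 3)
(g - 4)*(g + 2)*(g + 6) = g^3 + 4*g^2 - 20*g - 48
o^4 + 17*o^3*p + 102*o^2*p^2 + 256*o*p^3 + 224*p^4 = (o + 2*p)*(o + 4*p)^2*(o + 7*p)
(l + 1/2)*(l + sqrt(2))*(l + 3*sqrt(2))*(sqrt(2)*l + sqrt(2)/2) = sqrt(2)*l^4 + sqrt(2)*l^3 + 8*l^3 + 8*l^2 + 25*sqrt(2)*l^2/4 + 2*l + 6*sqrt(2)*l + 3*sqrt(2)/2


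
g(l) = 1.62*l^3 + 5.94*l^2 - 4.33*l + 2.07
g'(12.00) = 838.07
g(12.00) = 3604.83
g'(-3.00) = 3.77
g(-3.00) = 24.78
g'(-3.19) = 7.23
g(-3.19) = 23.74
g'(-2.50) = -3.66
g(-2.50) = 24.71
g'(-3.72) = 18.73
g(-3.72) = 16.98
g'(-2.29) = -6.05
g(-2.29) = 23.68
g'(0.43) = 1.68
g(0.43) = 1.44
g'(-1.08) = -11.49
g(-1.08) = 11.63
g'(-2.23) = -6.65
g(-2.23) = 23.30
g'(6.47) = 275.98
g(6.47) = 661.47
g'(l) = 4.86*l^2 + 11.88*l - 4.33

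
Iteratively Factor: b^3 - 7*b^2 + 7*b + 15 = (b + 1)*(b^2 - 8*b + 15) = (b - 5)*(b + 1)*(b - 3)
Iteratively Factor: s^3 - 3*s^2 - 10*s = (s + 2)*(s^2 - 5*s) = (s - 5)*(s + 2)*(s)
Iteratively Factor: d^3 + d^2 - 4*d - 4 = (d + 2)*(d^2 - d - 2) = (d + 1)*(d + 2)*(d - 2)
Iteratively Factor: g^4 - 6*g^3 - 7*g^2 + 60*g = (g - 5)*(g^3 - g^2 - 12*g) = g*(g - 5)*(g^2 - g - 12) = g*(g - 5)*(g + 3)*(g - 4)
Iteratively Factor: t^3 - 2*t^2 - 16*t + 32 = (t - 2)*(t^2 - 16) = (t - 2)*(t + 4)*(t - 4)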